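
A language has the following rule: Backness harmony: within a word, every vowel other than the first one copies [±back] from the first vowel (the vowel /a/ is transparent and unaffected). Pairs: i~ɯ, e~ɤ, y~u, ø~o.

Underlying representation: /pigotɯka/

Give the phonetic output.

[pigøtika]

/o/ harmonizes with /i/ ([-back]) → [ø]
/ɯ/ harmonizes with /i/ ([-back]) → [i]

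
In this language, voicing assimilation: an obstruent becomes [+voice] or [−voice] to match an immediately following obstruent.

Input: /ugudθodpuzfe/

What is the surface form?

[ugutθotpusfe]

/d/ before /θ/ (voiceless) → [t]
/d/ before /p/ (voiceless) → [t]
/z/ before /f/ (voiceless) → [s]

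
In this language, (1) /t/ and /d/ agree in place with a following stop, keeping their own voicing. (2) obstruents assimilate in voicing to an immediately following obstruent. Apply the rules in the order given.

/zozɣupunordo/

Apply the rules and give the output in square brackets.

[zozɣupunordo]

Rule 1: no segment meets the rule's conditions; no change.
After rule 1: zozɣupunordo
Rule 2: no segment meets the rule's conditions; no change.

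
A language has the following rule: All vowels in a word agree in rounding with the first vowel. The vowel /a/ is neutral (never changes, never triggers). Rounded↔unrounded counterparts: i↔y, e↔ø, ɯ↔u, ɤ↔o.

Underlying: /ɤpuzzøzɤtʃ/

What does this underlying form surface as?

[ɤpɯzzezɤtʃ]

/u/ harmonizes with /ɤ/ ([-round]) → [ɯ]
/ø/ harmonizes with /ɤ/ ([-round]) → [e]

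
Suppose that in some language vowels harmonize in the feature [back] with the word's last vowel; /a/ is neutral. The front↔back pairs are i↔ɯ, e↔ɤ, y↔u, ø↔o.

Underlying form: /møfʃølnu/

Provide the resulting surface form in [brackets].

[mofʃolnu]

/ø/ harmonizes with /u/ ([+back]) → [o]
/ø/ harmonizes with /u/ ([+back]) → [o]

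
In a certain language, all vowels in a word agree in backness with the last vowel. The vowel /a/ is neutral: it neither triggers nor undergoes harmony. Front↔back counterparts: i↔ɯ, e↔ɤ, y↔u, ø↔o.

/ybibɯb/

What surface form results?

/y/ harmonizes with /ɯ/ ([+back]) → [u]
/i/ harmonizes with /ɯ/ ([+back]) → [ɯ]

[ubɯbɯb]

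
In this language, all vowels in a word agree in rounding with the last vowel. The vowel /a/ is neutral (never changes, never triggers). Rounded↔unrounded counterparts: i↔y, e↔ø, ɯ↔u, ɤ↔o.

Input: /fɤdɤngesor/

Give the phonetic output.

[fodongøsor]

/ɤ/ harmonizes with /o/ ([+round]) → [o]
/ɤ/ harmonizes with /o/ ([+round]) → [o]
/e/ harmonizes with /o/ ([+round]) → [ø]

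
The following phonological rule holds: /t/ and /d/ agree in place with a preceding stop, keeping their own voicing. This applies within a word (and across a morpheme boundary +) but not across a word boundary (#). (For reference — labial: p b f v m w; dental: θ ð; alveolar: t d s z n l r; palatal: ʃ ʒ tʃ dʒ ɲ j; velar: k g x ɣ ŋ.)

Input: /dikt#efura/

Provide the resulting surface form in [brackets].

[dikk#efura]

/t/ after /k/ (velar) → [k]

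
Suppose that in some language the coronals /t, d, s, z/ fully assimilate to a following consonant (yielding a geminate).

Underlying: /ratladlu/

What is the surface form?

/t/ before /l/ → [l] (total assimilation)
/d/ before /l/ → [l] (total assimilation)

[rallallu]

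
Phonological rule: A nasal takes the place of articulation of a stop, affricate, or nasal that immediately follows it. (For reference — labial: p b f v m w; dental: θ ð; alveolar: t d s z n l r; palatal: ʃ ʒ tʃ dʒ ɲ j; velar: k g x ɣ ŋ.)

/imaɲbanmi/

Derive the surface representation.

/ɲ/ before /b/ (labial) → [m]
/n/ before /m/ (labial) → [m]

[imambammi]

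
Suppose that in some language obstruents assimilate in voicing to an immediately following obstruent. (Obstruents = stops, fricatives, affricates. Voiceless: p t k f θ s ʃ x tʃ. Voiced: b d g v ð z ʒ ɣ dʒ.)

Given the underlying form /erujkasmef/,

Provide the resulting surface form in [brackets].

no segment meets the rule's conditions; no change.

[erujkasmef]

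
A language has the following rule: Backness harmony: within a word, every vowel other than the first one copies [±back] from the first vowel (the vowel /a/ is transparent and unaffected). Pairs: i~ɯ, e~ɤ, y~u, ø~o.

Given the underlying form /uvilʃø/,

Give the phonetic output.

/i/ harmonizes with /u/ ([+back]) → [ɯ]
/ø/ harmonizes with /u/ ([+back]) → [o]

[uvɯlʃo]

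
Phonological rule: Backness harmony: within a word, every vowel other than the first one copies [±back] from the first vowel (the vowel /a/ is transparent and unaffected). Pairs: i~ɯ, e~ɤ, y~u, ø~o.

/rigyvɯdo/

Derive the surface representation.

[rigyvidø]

/ɯ/ harmonizes with /i/ ([-back]) → [i]
/o/ harmonizes with /i/ ([-back]) → [ø]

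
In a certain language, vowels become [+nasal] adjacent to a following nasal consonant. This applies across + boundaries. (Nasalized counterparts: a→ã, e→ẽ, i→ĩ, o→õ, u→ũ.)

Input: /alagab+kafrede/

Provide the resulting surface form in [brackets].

[alagab+kafrede]

no segment meets the rule's conditions; no change.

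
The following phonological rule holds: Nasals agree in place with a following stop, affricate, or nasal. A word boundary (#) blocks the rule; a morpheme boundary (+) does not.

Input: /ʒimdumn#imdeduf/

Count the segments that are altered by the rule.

/m/ before /d/ (alveolar) → [n]
/m/ before /n/ (alveolar) → [n]
/m/ before /d/ (alveolar) → [n]
3 segments change.

3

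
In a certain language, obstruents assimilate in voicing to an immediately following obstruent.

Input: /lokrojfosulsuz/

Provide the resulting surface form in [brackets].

no segment meets the rule's conditions; no change.

[lokrojfosulsuz]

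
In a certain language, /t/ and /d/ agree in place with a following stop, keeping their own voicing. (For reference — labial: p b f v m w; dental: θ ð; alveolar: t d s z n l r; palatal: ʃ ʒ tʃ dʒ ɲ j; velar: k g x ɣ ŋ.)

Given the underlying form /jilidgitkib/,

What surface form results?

/d/ before /g/ (velar) → [g]
/t/ before /k/ (velar) → [k]

[jiliggikkib]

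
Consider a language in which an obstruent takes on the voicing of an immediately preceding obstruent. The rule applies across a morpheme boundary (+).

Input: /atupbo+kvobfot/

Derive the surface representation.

/b/ after /p/ (voiceless) → [p]
/v/ after /k/ (voiceless) → [f]
/f/ after /b/ (voiced) → [v]

[atuppo+kfobvot]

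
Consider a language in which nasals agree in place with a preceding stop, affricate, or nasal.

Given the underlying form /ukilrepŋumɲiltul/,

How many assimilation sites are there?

2

/ŋ/ after /p/ (labial) → [m]
/ɲ/ after /m/ (labial) → [m]
2 segments change.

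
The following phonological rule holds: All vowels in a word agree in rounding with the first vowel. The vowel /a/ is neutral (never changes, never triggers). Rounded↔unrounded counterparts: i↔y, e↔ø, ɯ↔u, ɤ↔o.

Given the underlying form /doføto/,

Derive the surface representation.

[doføto]

no segment meets the rule's conditions; no change.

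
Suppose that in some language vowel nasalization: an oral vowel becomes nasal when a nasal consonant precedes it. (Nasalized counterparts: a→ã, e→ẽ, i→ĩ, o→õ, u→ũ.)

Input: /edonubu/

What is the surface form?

/u/ after nasal /n/ → [ũ]

[edonũbu]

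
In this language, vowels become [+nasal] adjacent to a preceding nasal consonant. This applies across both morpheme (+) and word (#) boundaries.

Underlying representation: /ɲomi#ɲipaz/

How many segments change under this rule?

/o/ after nasal /ɲ/ → [õ]
/i/ after nasal /m/ → [ĩ]
/i/ after nasal /ɲ/ → [ĩ]
3 segments change.

3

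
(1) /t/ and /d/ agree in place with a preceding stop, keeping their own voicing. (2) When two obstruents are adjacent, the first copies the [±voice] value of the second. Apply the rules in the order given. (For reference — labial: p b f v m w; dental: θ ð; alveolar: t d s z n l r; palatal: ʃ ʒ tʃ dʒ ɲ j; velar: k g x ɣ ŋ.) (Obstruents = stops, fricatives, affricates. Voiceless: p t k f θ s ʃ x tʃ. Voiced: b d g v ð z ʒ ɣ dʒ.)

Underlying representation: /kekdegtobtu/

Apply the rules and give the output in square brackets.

Rule 1: /d/ after /k/ (velar) → [g]
Rule 1: /t/ after /g/ (velar) → [k]
Rule 1: /t/ after /b/ (labial) → [p]
After rule 1: kekgegkobpu
Rule 2: /k/ before /g/ (voiced) → [g]
Rule 2: /g/ before /k/ (voiceless) → [k]
Rule 2: /b/ before /p/ (voiceless) → [p]

[keggekkoppu]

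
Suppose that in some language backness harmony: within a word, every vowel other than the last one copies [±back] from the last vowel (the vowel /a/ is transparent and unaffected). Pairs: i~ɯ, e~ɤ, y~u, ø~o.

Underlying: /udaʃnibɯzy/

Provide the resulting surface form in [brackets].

/u/ harmonizes with /y/ ([-back]) → [y]
/ɯ/ harmonizes with /y/ ([-back]) → [i]

[ydaʃnibizy]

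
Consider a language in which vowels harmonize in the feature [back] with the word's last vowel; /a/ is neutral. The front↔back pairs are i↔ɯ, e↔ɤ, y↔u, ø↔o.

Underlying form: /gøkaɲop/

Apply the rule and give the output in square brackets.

/ø/ harmonizes with /o/ ([+back]) → [o]

[gokaɲop]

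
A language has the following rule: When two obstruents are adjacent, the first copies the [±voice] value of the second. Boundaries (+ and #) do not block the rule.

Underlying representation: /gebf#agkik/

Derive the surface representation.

[gepf#akkik]

/b/ before /f/ (voiceless) → [p]
/g/ before /k/ (voiceless) → [k]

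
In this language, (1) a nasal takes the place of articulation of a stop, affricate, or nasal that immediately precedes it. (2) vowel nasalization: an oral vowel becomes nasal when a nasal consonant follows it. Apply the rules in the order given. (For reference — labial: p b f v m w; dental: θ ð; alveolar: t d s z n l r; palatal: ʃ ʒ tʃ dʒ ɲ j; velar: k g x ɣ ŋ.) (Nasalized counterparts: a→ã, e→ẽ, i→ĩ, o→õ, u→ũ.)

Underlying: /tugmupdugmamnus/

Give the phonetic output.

Rule 1: /m/ after /g/ (velar) → [ŋ]
Rule 1: /m/ after /g/ (velar) → [ŋ]
Rule 1: /n/ after /m/ (labial) → [m]
After rule 1: tugŋupdugŋammus
Rule 2: /a/ before nasal /m/ → [ã]

[tugŋupdugŋãmmus]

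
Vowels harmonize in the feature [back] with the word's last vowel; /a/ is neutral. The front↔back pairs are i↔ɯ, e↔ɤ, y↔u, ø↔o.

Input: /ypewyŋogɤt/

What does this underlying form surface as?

/y/ harmonizes with /ɤ/ ([+back]) → [u]
/e/ harmonizes with /ɤ/ ([+back]) → [ɤ]
/y/ harmonizes with /ɤ/ ([+back]) → [u]

[upɤwuŋogɤt]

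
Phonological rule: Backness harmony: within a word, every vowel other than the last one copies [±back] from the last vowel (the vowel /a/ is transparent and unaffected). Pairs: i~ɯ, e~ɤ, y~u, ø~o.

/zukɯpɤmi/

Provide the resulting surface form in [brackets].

[zykipemi]

/u/ harmonizes with /i/ ([-back]) → [y]
/ɯ/ harmonizes with /i/ ([-back]) → [i]
/ɤ/ harmonizes with /i/ ([-back]) → [e]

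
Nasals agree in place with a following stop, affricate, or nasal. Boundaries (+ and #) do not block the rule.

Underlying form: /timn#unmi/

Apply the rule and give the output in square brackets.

[tinn#ummi]

/m/ before /n/ (alveolar) → [n]
/n/ before /m/ (labial) → [m]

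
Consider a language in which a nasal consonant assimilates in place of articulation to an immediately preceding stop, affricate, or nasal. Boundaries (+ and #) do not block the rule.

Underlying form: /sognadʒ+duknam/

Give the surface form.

[sogŋadʒ+dukŋam]

/n/ after /g/ (velar) → [ŋ]
/n/ after /k/ (velar) → [ŋ]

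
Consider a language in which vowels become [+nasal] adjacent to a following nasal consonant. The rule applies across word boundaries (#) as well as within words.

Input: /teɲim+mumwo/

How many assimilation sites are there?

/e/ before nasal /ɲ/ → [ẽ]
/i/ before nasal /m/ → [ĩ]
/u/ before nasal /m/ → [ũ]
3 segments change.

3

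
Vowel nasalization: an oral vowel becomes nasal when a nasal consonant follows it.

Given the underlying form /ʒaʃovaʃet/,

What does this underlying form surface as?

[ʒaʃovaʃet]

no segment meets the rule's conditions; no change.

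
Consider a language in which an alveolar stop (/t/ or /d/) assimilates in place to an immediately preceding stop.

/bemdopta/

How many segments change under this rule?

1

/t/ after /p/ (labial) → [p]
1 segment changes.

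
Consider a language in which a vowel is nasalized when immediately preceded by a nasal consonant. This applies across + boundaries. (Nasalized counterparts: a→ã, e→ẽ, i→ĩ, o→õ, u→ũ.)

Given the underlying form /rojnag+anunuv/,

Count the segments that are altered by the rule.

/a/ after nasal /n/ → [ã]
/u/ after nasal /n/ → [ũ]
/u/ after nasal /n/ → [ũ]
3 segments change.

3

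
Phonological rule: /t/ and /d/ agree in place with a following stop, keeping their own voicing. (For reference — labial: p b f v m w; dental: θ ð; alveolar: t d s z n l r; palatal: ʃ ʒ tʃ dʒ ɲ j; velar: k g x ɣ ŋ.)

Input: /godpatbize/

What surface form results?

/d/ before /p/ (labial) → [b]
/t/ before /b/ (labial) → [p]

[gobpapbize]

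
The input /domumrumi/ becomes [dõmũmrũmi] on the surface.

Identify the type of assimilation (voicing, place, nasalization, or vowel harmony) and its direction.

nasalization, regressive

/o/→[õ] /u/→[ũ] /u/→[ũ].
Each target copies a feature from the following segment, so the direction is regressive.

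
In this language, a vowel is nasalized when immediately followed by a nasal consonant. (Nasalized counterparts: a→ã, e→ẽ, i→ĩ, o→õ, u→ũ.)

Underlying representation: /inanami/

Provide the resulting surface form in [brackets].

/i/ before nasal /n/ → [ĩ]
/a/ before nasal /n/ → [ã]
/a/ before nasal /m/ → [ã]

[ĩnãnãmi]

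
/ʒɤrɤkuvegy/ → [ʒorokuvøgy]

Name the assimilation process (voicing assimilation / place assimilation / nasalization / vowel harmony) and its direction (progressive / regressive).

vowel harmony, regressive

/ɤ/→[o] /ɤ/→[o] /e/→[ø].
Vowels agree with the last vowel, so the harmony is regressive.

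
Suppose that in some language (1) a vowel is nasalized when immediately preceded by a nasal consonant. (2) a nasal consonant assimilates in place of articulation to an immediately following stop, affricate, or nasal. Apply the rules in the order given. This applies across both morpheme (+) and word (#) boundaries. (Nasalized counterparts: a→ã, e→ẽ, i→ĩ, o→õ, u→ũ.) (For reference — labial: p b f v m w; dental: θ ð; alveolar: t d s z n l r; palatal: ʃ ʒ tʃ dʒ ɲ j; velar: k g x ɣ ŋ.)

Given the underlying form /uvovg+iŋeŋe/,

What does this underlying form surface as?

[uvovg+iŋẽŋẽ]

Rule 1: /e/ after nasal /ŋ/ → [ẽ]
Rule 1: /e/ after nasal /ŋ/ → [ẽ]
After rule 1: uvovg+iŋẽŋẽ
Rule 2: no segment meets the rule's conditions; no change.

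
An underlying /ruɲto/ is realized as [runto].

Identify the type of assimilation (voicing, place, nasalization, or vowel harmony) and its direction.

/ɲ/→[n].
Each target copies a feature from the following segment, so the direction is regressive.

place assimilation, regressive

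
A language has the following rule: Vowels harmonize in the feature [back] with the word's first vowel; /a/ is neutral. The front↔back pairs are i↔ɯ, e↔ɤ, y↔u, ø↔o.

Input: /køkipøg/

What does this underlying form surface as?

[køkipøg]

no segment meets the rule's conditions; no change.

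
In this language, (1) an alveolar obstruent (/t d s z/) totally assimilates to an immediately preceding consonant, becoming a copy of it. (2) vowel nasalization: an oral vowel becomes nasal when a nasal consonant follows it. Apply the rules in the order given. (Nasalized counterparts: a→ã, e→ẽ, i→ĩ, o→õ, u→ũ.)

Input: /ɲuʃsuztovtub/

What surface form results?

[ɲuʃʃuzzovvub]

Rule 1: /s/ after /ʃ/ → [ʃ] (total assimilation)
Rule 1: /t/ after /z/ → [z] (total assimilation)
Rule 1: /t/ after /v/ → [v] (total assimilation)
After rule 1: ɲuʃʃuzzovvub
Rule 2: no segment meets the rule's conditions; no change.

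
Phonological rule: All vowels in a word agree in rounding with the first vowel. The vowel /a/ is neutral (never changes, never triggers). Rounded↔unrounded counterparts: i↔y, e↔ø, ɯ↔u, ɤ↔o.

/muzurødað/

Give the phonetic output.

no segment meets the rule's conditions; no change.

[muzurødað]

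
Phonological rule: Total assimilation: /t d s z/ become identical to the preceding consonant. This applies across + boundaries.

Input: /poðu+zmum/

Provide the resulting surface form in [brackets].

no segment meets the rule's conditions; no change.

[poðu+zmum]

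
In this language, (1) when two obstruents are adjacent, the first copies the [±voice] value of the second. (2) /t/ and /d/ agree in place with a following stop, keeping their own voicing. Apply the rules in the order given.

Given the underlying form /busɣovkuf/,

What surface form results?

[buzɣofkuf]

Rule 1: /s/ before /ɣ/ (voiced) → [z]
Rule 1: /v/ before /k/ (voiceless) → [f]
After rule 1: buzɣofkuf
Rule 2: no segment meets the rule's conditions; no change.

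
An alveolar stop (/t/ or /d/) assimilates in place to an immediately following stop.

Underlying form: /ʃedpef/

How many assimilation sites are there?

/d/ before /p/ (labial) → [b]
1 segment changes.

1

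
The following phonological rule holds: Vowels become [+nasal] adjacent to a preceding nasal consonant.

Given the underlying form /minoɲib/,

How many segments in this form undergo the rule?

3

/i/ after nasal /m/ → [ĩ]
/o/ after nasal /n/ → [õ]
/i/ after nasal /ɲ/ → [ĩ]
3 segments change.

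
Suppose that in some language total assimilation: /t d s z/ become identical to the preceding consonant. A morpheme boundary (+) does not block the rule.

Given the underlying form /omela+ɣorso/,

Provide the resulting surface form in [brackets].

[omela+ɣorro]

/s/ after /r/ → [r] (total assimilation)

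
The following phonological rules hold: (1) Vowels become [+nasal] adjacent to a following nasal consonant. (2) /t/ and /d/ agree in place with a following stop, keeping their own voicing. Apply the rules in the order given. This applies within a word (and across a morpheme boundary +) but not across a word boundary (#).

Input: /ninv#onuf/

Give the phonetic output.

Rule 1: /i/ before nasal /n/ → [ĩ]
Rule 1: /o/ before nasal /n/ → [õ]
After rule 1: nĩnv#õnuf
Rule 2: no segment meets the rule's conditions; no change.

[nĩnv#õnuf]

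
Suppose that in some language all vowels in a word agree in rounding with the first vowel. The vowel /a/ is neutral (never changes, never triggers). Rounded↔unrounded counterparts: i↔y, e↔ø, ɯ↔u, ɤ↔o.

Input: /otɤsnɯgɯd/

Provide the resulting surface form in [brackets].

[otosnugud]

/ɤ/ harmonizes with /o/ ([+round]) → [o]
/ɯ/ harmonizes with /o/ ([+round]) → [u]
/ɯ/ harmonizes with /o/ ([+round]) → [u]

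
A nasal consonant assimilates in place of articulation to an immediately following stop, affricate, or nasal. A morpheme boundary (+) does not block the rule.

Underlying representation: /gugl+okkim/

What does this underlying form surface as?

[gugl+okkim]

no segment meets the rule's conditions; no change.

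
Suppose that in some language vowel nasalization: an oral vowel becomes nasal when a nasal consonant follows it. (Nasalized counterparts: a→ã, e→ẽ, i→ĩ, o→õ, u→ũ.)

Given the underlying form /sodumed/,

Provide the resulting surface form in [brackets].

[sodũmed]

/u/ before nasal /m/ → [ũ]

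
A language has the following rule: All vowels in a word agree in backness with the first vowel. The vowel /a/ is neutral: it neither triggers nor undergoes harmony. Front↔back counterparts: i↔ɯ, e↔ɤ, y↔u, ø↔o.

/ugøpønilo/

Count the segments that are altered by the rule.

/ø/ harmonizes with /u/ ([+back]) → [o]
/ø/ harmonizes with /u/ ([+back]) → [o]
/i/ harmonizes with /u/ ([+back]) → [ɯ]
3 segments change.

3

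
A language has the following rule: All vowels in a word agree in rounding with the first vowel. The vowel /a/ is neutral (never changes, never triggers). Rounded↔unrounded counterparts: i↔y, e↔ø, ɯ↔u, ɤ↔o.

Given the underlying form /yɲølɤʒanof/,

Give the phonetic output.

/ɤ/ harmonizes with /y/ ([+round]) → [o]

[yɲøloʒanof]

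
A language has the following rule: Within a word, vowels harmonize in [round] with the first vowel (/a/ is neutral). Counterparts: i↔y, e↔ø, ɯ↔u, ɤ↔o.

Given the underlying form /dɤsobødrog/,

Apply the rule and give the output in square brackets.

/o/ harmonizes with /ɤ/ ([-round]) → [ɤ]
/ø/ harmonizes with /ɤ/ ([-round]) → [e]
/o/ harmonizes with /ɤ/ ([-round]) → [ɤ]

[dɤsɤbedrɤg]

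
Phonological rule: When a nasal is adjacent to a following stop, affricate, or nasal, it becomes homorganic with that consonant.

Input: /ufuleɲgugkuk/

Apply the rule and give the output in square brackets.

[ufuleŋgugkuk]

/ɲ/ before /g/ (velar) → [ŋ]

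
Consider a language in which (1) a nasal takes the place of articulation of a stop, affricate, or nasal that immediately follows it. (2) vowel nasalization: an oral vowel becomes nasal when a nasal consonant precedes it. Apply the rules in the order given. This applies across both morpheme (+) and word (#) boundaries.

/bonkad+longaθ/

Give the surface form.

[boŋkad+loŋgaθ]

Rule 1: /n/ before /k/ (velar) → [ŋ]
Rule 1: /n/ before /g/ (velar) → [ŋ]
After rule 1: boŋkad+loŋgaθ
Rule 2: no segment meets the rule's conditions; no change.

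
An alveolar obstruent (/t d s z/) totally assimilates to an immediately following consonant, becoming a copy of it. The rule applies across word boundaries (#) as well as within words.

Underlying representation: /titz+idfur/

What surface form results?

/t/ before /z/ → [z] (total assimilation)
/d/ before /f/ → [f] (total assimilation)

[tizz+iffur]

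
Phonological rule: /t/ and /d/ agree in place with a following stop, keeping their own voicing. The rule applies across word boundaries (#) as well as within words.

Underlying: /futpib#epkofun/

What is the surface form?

/t/ before /p/ (labial) → [p]

[fuppib#epkofun]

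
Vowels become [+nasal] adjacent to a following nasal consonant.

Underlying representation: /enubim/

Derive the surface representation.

[ẽnubĩm]

/e/ before nasal /n/ → [ẽ]
/i/ before nasal /m/ → [ĩ]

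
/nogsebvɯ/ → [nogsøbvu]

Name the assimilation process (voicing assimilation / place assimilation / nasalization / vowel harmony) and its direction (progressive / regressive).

vowel harmony, progressive

/e/→[ø] /ɯ/→[u].
Vowels agree with the first vowel, so the harmony is progressive.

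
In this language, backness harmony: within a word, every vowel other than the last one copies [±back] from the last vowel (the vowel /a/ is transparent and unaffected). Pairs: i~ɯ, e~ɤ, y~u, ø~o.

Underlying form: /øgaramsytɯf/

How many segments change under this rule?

2

/ø/ harmonizes with /ɯ/ ([+back]) → [o]
/y/ harmonizes with /ɯ/ ([+back]) → [u]
2 segments change.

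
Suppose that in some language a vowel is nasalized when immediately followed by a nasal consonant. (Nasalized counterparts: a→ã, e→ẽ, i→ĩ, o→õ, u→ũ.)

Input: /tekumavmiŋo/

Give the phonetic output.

[tekũmavmĩŋo]

/u/ before nasal /m/ → [ũ]
/i/ before nasal /ŋ/ → [ĩ]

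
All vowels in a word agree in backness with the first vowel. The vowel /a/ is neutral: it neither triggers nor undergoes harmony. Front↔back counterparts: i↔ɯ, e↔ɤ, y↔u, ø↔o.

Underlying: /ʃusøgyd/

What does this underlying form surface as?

/ø/ harmonizes with /u/ ([+back]) → [o]
/y/ harmonizes with /u/ ([+back]) → [u]

[ʃusogud]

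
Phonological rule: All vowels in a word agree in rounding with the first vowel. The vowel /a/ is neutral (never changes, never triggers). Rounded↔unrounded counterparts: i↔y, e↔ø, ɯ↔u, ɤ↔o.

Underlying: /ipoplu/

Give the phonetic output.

[ipɤplɯ]

/o/ harmonizes with /i/ ([-round]) → [ɤ]
/u/ harmonizes with /i/ ([-round]) → [ɯ]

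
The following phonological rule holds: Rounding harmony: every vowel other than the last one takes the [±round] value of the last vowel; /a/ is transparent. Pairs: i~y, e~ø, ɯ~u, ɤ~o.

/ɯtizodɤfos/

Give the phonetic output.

[utyzodofos]

/ɯ/ harmonizes with /o/ ([+round]) → [u]
/i/ harmonizes with /o/ ([+round]) → [y]
/ɤ/ harmonizes with /o/ ([+round]) → [o]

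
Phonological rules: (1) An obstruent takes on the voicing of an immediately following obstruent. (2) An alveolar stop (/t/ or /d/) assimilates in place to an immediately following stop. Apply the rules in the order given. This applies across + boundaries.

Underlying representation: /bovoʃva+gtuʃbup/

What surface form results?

Rule 1: /ʃ/ before /v/ (voiced) → [ʒ]
Rule 1: /g/ before /t/ (voiceless) → [k]
Rule 1: /ʃ/ before /b/ (voiced) → [ʒ]
After rule 1: bovoʒva+ktuʒbup
Rule 2: no segment meets the rule's conditions; no change.

[bovoʒva+ktuʒbup]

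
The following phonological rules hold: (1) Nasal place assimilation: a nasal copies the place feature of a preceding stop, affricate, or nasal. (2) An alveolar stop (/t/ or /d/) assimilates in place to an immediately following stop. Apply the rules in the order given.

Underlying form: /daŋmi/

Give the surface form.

Rule 1: /m/ after /ŋ/ (velar) → [ŋ]
After rule 1: daŋŋi
Rule 2: no segment meets the rule's conditions; no change.

[daŋŋi]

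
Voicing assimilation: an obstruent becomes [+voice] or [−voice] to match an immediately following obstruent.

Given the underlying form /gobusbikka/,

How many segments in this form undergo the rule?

1

/s/ before /b/ (voiced) → [z]
1 segment changes.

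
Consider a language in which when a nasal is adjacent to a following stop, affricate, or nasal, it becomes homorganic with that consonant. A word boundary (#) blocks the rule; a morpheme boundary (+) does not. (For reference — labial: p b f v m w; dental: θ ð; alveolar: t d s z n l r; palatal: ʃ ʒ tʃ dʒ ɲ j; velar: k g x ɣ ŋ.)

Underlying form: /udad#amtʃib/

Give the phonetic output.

/m/ before /tʃ/ (palatal) → [ɲ]

[udad#aɲtʃib]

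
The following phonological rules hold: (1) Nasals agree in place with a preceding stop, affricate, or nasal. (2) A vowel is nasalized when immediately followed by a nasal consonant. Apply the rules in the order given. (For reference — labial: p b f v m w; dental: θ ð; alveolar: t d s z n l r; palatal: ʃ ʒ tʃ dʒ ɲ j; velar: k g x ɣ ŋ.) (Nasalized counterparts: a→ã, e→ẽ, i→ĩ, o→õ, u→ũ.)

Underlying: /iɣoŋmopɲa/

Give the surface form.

[iɣõŋŋopma]

Rule 1: /m/ after /ŋ/ (velar) → [ŋ]
Rule 1: /ɲ/ after /p/ (labial) → [m]
After rule 1: iɣoŋŋopma
Rule 2: /o/ before nasal /ŋ/ → [õ]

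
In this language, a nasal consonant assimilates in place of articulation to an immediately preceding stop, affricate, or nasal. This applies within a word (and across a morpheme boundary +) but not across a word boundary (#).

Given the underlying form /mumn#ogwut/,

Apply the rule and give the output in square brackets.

/n/ after /m/ (labial) → [m]

[mumm#ogwut]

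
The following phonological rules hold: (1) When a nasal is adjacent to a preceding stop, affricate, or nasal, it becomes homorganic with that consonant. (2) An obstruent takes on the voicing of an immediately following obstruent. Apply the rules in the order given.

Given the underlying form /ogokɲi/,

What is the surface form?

Rule 1: /ɲ/ after /k/ (velar) → [ŋ]
After rule 1: ogokŋi
Rule 2: no segment meets the rule's conditions; no change.

[ogokŋi]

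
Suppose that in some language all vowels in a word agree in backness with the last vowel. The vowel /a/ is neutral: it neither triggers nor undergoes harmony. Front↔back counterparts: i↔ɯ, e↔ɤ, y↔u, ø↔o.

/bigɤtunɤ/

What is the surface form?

[bɯgɤtunɤ]

/i/ harmonizes with /ɤ/ ([+back]) → [ɯ]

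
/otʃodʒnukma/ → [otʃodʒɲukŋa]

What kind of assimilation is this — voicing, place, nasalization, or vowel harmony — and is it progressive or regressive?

/n/→[ɲ] /m/→[ŋ].
Each target copies a feature from the preceding segment, so the direction is progressive.

place assimilation, progressive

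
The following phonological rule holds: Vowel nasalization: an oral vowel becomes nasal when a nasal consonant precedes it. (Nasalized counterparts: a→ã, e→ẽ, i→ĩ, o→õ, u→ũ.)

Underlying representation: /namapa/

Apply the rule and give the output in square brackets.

[nãmãpa]

/a/ after nasal /n/ → [ã]
/a/ after nasal /m/ → [ã]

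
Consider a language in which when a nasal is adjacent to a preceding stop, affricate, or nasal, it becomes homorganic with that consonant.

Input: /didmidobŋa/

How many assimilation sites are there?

2

/m/ after /d/ (alveolar) → [n]
/ŋ/ after /b/ (labial) → [m]
2 segments change.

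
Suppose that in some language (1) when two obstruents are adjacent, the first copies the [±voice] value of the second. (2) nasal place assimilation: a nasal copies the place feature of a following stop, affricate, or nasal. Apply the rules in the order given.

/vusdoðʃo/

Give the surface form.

Rule 1: /s/ before /d/ (voiced) → [z]
Rule 1: /ð/ before /ʃ/ (voiceless) → [θ]
After rule 1: vuzdoθʃo
Rule 2: no segment meets the rule's conditions; no change.

[vuzdoθʃo]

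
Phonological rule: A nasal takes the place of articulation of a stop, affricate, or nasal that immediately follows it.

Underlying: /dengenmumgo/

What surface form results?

[deŋgemmuŋgo]

/n/ before /g/ (velar) → [ŋ]
/n/ before /m/ (labial) → [m]
/m/ before /g/ (velar) → [ŋ]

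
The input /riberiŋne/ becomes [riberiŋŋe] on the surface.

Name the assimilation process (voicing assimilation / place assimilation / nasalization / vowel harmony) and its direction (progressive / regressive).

place assimilation, progressive

/n/→[ŋ].
Each target copies a feature from the preceding segment, so the direction is progressive.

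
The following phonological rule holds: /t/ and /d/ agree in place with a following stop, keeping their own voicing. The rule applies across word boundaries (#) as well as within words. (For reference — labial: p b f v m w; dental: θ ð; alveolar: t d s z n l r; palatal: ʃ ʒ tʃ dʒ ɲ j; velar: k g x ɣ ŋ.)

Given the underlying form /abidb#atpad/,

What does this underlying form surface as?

[abibb#appad]

/d/ before /b/ (labial) → [b]
/t/ before /p/ (labial) → [p]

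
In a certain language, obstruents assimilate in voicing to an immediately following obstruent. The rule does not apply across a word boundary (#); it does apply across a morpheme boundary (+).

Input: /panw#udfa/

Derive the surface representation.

/d/ before /f/ (voiceless) → [t]

[panw#utfa]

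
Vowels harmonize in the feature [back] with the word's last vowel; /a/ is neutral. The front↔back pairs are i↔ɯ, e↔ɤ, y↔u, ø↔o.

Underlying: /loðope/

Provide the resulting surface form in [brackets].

/o/ harmonizes with /e/ ([-back]) → [ø]
/o/ harmonizes with /e/ ([-back]) → [ø]

[løðøpe]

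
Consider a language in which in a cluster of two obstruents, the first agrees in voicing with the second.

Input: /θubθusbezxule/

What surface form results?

[θupθuzbesxule]

/b/ before /θ/ (voiceless) → [p]
/s/ before /b/ (voiced) → [z]
/z/ before /x/ (voiceless) → [s]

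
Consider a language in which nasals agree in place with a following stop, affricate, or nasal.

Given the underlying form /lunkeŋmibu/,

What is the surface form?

/n/ before /k/ (velar) → [ŋ]
/ŋ/ before /m/ (labial) → [m]

[luŋkemmibu]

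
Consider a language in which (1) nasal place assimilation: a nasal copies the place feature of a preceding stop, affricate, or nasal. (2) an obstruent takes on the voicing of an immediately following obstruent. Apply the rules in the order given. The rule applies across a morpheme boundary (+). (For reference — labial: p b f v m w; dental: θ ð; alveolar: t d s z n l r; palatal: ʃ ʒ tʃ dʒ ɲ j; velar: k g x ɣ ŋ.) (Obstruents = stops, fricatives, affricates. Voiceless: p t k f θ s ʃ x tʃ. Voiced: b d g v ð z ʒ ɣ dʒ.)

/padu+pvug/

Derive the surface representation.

[padu+bvug]

Rule 1: no segment meets the rule's conditions; no change.
After rule 1: padu+pvug
Rule 2: /p/ before /v/ (voiced) → [b]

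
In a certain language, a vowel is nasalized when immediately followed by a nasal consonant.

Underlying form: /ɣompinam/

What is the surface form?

/o/ before nasal /m/ → [õ]
/i/ before nasal /n/ → [ĩ]
/a/ before nasal /m/ → [ã]

[ɣõmpĩnãm]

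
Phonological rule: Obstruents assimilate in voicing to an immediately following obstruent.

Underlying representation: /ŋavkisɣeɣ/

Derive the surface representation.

/v/ before /k/ (voiceless) → [f]
/s/ before /ɣ/ (voiced) → [z]

[ŋafkizɣeɣ]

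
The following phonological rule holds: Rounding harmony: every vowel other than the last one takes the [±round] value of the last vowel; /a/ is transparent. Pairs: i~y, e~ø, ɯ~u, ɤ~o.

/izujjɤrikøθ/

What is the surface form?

[yzujjorykøθ]

/i/ harmonizes with /ø/ ([+round]) → [y]
/ɤ/ harmonizes with /ø/ ([+round]) → [o]
/i/ harmonizes with /ø/ ([+round]) → [y]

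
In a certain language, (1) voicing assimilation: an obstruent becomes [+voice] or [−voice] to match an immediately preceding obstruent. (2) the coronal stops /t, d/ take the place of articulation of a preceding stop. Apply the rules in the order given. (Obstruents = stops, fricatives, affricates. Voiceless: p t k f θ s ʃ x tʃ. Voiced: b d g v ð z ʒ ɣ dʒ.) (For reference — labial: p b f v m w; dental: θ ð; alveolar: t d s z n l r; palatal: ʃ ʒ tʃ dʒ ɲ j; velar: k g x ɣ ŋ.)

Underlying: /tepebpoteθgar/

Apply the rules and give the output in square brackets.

Rule 1: /p/ after /b/ (voiced) → [b]
Rule 1: /g/ after /θ/ (voiceless) → [k]
After rule 1: tepebboteθkar
Rule 2: no segment meets the rule's conditions; no change.

[tepebboteθkar]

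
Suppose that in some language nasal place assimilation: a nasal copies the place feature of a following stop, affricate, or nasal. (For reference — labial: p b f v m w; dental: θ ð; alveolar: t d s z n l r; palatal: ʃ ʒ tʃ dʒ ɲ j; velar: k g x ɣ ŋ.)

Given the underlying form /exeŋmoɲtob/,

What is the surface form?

[exemmontob]

/ŋ/ before /m/ (labial) → [m]
/ɲ/ before /t/ (alveolar) → [n]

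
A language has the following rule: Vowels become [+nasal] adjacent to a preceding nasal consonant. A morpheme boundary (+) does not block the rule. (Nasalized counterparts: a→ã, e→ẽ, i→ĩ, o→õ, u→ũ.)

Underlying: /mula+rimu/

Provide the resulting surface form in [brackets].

/u/ after nasal /m/ → [ũ]
/u/ after nasal /m/ → [ũ]

[mũla+rimũ]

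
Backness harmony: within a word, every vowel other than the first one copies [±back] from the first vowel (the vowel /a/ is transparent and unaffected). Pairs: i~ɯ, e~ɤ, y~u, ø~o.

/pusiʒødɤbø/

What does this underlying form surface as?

/i/ harmonizes with /u/ ([+back]) → [ɯ]
/ø/ harmonizes with /u/ ([+back]) → [o]
/ø/ harmonizes with /u/ ([+back]) → [o]

[pusɯʒodɤbo]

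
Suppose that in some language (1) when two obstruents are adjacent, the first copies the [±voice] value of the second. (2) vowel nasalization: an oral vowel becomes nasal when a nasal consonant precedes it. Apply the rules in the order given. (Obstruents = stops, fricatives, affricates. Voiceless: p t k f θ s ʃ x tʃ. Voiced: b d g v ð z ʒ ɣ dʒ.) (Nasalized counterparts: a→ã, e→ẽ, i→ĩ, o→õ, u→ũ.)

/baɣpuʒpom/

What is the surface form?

Rule 1: /ɣ/ before /p/ (voiceless) → [x]
Rule 1: /ʒ/ before /p/ (voiceless) → [ʃ]
After rule 1: baxpuʃpom
Rule 2: no segment meets the rule's conditions; no change.

[baxpuʃpom]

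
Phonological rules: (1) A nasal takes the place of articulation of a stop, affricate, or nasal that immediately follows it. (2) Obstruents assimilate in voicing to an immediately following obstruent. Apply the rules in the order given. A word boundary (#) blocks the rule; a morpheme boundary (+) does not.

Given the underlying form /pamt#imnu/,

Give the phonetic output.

Rule 1: /m/ before /t/ (alveolar) → [n]
Rule 1: /m/ before /n/ (alveolar) → [n]
After rule 1: pant#innu
Rule 2: no segment meets the rule's conditions; no change.

[pant#innu]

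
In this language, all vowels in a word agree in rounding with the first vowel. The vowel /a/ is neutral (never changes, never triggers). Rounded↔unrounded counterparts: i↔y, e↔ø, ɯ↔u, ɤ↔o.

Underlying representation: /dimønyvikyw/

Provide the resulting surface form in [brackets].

/ø/ harmonizes with /i/ ([-round]) → [e]
/y/ harmonizes with /i/ ([-round]) → [i]
/y/ harmonizes with /i/ ([-round]) → [i]

[dimenivikiw]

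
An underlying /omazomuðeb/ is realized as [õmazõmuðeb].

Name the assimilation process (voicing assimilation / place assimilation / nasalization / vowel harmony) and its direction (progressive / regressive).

nasalization, regressive

/o/→[õ] /o/→[õ].
Each target copies a feature from the following segment, so the direction is regressive.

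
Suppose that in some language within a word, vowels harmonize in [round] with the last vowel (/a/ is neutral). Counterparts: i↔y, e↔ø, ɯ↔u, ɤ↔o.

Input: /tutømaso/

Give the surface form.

[tutømaso]

no segment meets the rule's conditions; no change.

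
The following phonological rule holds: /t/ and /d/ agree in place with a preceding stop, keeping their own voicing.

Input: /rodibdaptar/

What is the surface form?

/d/ after /b/ (labial) → [b]
/t/ after /p/ (labial) → [p]

[rodibbappar]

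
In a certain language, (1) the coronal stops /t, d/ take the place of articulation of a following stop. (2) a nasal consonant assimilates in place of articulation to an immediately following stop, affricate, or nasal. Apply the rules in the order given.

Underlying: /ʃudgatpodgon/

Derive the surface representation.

[ʃuggappoggon]

Rule 1: /d/ before /g/ (velar) → [g]
Rule 1: /t/ before /p/ (labial) → [p]
Rule 1: /d/ before /g/ (velar) → [g]
After rule 1: ʃuggappoggon
Rule 2: no segment meets the rule's conditions; no change.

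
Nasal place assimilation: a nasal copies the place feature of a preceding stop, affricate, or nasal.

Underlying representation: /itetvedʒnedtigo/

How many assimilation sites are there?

/n/ after /dʒ/ (palatal) → [ɲ]
1 segment changes.

1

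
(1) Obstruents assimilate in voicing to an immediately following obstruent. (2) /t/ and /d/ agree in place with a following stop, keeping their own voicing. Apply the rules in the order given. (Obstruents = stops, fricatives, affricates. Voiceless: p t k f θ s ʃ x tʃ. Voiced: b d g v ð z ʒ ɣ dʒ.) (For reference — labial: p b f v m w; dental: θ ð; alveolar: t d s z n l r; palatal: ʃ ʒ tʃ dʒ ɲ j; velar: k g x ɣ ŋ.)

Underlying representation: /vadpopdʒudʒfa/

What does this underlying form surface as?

Rule 1: /d/ before /p/ (voiceless) → [t]
Rule 1: /p/ before /dʒ/ (voiced) → [b]
Rule 1: /dʒ/ before /f/ (voiceless) → [tʃ]
After rule 1: vatpobdʒutʃfa
Rule 2: /t/ before /p/ (labial) → [p]

[vappobdʒutʃfa]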